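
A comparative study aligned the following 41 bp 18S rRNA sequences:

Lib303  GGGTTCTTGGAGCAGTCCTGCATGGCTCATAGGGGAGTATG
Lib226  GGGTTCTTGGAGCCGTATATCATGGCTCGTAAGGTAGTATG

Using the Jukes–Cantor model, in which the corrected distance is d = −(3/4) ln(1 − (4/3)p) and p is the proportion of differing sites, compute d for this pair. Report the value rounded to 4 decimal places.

0.2260

Differing sites — 14:A/C; 17:C/A; 18:C/T; 19:T/A; 20:G/T; 29:A/G; 32:G/A; 35:G/T.
p = 8/41 = 0.195122.
d = −0.75 · ln(1 − (4/3)·0.195122) = −0.75 · ln(0.739837) = −0.75 · (-0.301325) = 0.2260.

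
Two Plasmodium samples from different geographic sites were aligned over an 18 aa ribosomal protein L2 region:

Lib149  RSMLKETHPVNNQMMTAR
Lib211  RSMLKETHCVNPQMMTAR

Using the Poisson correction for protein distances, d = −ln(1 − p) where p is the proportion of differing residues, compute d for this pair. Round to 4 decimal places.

0.1178

Differing sites — 9:P/C; 12:N/P.
p = 2/18 = 0.111111.
d = −ln(1 − 0.111111) = −ln(0.888889) = 0.1178.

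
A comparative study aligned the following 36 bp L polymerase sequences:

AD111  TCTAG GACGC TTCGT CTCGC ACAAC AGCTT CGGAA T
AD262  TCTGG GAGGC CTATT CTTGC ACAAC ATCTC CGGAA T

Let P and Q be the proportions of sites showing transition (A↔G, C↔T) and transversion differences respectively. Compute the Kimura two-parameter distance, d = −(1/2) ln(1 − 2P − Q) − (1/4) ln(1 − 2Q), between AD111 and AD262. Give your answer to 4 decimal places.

0.2656

The sequences differ at positions 4 (A/G, transition), 8 (C/G, transversion), 11 (T/C, transition), 13 (C/A, transversion), 14 (G/T, transversion), 18 (C/T, transition), 27 (G/T, transversion), 30 (T/C, transition).
Of the 8 differences, 4 transitions and 4 transversions over 36 sites: P = 4/36 = 0.111111, Q = 4/36 = 0.111111.
d = −0.5·ln(0.666667) − 0.25·ln(0.777778) = −0.5·(-0.405465) − 0.25·(-0.251314) = 0.2656.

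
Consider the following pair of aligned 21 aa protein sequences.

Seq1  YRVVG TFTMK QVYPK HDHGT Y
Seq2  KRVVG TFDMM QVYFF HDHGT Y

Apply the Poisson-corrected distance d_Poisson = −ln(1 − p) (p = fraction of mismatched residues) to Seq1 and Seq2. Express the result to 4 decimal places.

0.2719

Differing sites — 1:Y/K; 8:T/D; 10:K/M; 14:P/F; 15:K/F.
p = 5/21 = 0.238095.
d = −ln(1 − 0.238095) = −ln(0.761905) = 0.2719.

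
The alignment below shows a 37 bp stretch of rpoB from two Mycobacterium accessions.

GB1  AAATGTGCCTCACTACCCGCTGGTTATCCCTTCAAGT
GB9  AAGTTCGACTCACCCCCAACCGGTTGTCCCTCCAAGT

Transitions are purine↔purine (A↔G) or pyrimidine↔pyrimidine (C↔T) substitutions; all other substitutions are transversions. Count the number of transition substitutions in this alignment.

The sequences differ at positions 3 (A/G, transition), 5 (G/T, transversion), 6 (T/C, transition), 8 (C/A, transversion), 14 (T/C, transition), 15 (A/C, transversion), 18 (C/A, transversion), 19 (G/A, transition), 21 (T/C, transition), 26 (A/G, transition), 32 (T/C, transition).
Of the 11 differences, 7 transitions and 4 transversions, so the answer is 7.

7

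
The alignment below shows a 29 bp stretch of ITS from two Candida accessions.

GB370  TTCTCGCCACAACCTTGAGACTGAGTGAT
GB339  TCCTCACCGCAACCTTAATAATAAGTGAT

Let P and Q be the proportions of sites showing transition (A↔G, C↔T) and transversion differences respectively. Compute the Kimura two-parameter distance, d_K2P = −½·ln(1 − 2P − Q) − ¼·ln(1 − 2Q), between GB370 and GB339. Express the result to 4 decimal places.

Mismatches occur at site 2 (T/C, transition), site 6 (G/A, transition), site 9 (A/G, transition), site 17 (G/A, transition), site 19 (G/T, transversion), site 21 (C/A, transversion), site 23 (G/A, transition).
Of the 7 differences, 5 transitions and 2 transversions over 29 sites: P = 5/29 = 0.172414, Q = 2/29 = 0.068966.
d = −0.5·ln(0.586206) − 0.25·ln(0.862068) = −0.5·(-0.534084) − 0.25·(-0.148421) = 0.3041.

0.3041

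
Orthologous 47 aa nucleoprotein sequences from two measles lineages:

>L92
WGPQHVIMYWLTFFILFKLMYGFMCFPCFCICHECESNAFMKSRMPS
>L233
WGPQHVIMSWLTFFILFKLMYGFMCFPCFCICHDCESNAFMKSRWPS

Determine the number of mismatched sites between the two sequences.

Differing sites — 9:Y/S; 34:E/D; 45:M/W.
That gives 3 mismatches out of 47 aligned sites, so the Hamming distance is 3.

3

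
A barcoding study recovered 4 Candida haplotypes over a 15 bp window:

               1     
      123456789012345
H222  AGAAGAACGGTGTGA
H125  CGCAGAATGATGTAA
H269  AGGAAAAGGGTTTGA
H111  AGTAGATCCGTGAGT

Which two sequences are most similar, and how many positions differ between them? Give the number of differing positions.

4

Pairwise Hamming distances:
  H222 vs H125: 5
  H222 vs H269: 4
  H222 vs H111: 5
  H125 vs H269: 7
  H125 vs H111: 9
  H269 vs H111: 8
The smallest is 4, between H222 and H269.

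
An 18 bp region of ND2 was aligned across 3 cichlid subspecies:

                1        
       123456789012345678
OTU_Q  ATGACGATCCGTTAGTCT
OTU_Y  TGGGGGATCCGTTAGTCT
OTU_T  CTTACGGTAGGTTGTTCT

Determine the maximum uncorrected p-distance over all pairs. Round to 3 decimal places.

Pairwise Hamming distances:
  OTU_Q vs OTU_Y: 4
  OTU_Q vs OTU_T: 7
  OTU_Y vs OTU_T: 10
The largest is 10 mismatches, between OTU_Y and OTU_T; p = 10/18 = 0.556.

0.556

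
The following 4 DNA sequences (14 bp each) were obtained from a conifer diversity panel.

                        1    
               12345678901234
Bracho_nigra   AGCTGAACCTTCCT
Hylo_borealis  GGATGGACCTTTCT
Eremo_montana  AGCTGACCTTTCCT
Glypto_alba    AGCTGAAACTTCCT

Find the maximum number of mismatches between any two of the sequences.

Pairwise Hamming distances:
  Bracho_nigra vs Hylo_borealis: 4
  Bracho_nigra vs Eremo_montana: 2
  Bracho_nigra vs Glypto_alba: 1
  Hylo_borealis vs Eremo_montana: 6
  Hylo_borealis vs Glypto_alba: 5
  Eremo_montana vs Glypto_alba: 3
The largest is 6, between Hylo_borealis and Eremo_montana.

6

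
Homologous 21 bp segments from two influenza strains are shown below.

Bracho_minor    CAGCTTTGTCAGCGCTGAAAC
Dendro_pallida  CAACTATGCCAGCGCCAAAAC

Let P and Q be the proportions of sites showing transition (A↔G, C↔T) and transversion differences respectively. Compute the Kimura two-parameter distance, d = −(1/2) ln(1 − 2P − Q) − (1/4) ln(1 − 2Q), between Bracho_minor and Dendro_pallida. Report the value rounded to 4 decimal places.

Differing sites — 3:G/A (Ti); 6:T/A (Tv); 9:T/C (Ti); 16:T/C (Ti); 17:G/A (Ti).
Of the 5 differences, 4 transitions and 1 transversion over 21 sites: P = 4/21 = 0.190476, Q = 1/21 = 0.047619.
d = −0.5·ln(0.571429) − 0.25·ln(0.904762) = −0.5·(-0.559615) − 0.25·(-0.100083) = 0.3048.

0.3048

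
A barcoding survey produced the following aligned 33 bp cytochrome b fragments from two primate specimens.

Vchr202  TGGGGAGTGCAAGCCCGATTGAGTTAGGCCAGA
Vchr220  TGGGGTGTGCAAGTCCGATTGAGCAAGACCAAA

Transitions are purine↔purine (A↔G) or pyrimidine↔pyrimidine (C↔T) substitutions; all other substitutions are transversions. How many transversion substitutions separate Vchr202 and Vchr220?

Differing sites — 6:A/T (Tv); 14:C/T (Ti); 24:T/C (Ti); 25:T/A (Tv); 28:G/A (Ti); 32:G/A (Ti).
Of the 6 differences, 4 transitions and 2 transversions, so the answer is 2.

2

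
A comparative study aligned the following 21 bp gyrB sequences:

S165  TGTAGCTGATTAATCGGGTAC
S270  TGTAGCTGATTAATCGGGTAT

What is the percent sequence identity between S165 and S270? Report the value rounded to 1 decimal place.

The sequences differ at position 21 (C/T).
20 of the 21 sites match, so the percent identity is 20/21 × 100 = 95.2%.

95.2%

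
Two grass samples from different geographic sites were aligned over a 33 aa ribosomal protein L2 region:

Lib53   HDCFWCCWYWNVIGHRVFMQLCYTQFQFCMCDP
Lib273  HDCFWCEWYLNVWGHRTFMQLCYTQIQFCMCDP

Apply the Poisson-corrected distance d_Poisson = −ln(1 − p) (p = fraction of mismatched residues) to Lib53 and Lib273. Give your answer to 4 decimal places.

The sequences differ at positions 7 (C/E), 10 (W/L), 13 (I/W), 17 (V/T), 26 (F/I).
p = 5/33 = 0.151515.
d = −ln(1 − 0.151515) = −ln(0.848485) = 0.1643.

0.1643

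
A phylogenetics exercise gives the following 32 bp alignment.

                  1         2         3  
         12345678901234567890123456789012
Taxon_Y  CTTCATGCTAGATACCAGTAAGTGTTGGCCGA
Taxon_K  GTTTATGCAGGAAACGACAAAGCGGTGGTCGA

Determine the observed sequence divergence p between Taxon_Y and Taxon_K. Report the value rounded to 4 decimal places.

0.3438

Mismatches occur at site 1 (C→G), site 4 (C→T), site 9 (T→A), site 10 (A→G), site 13 (T→A), site 16 (C→G), site 18 (G→C), site 19 (T→A), site 23 (T→C), site 25 (T→G), site 29 (C→T).
There are 11 differences over 32 sites, so p = 11/32 = 0.3438.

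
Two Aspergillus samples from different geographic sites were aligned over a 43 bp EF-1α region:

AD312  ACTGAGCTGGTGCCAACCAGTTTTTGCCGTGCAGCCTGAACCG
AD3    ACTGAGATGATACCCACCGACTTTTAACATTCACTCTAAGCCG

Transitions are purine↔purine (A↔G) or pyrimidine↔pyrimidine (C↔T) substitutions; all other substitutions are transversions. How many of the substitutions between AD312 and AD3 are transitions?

10

Mismatches occur at site 7 (C↔A, transversion), site 10 (G↔A, transition), site 12 (G↔A, transition), site 15 (A↔C, transversion), site 19 (A↔G, transition), site 20 (G↔A, transition), site 21 (T↔C, transition), site 26 (G↔A, transition), site 27 (C↔A, transversion), site 29 (G↔A, transition), site 31 (G↔T, transversion), site 34 (G↔C, transversion), site 35 (C↔T, transition), site 38 (G↔A, transition), site 40 (A↔G, transition).
Of the 15 differences, 10 transitions and 5 transversions, so the answer is 10.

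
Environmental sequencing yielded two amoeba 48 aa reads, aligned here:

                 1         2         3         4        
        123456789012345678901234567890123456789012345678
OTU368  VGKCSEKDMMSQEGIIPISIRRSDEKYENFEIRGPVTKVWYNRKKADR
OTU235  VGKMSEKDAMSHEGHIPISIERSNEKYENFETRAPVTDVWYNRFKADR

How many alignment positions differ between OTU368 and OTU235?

10

The sequences differ at positions 4 (C/M), 9 (M/A), 12 (Q/H), 15 (I/H), 21 (R/E), 24 (D/N), 32 (I/T), 34 (G/A), 38 (K/D), 44 (K/F).
That gives 10 mismatches out of 48 aligned sites, so the Hamming distance is 10.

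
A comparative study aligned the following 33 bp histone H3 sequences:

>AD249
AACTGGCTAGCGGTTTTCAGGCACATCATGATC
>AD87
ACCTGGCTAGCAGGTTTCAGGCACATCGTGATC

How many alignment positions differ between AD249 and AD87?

4

The sequences differ at positions 2 (A/C), 12 (G/A), 14 (T/G), 28 (A/G).
That gives 4 mismatches out of 33 aligned sites, so the Hamming distance is 4.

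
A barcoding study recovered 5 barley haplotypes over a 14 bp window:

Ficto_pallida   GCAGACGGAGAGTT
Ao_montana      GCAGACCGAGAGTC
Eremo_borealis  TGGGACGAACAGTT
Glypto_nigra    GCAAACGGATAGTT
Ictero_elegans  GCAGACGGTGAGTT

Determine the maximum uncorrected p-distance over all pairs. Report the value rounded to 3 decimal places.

Pairwise Hamming distances:
  Ficto_pallida vs Ao_montana: 2
  Ficto_pallida vs Eremo_borealis: 5
  Ficto_pallida vs Glypto_nigra: 2
  Ficto_pallida vs Ictero_elegans: 1
  Ao_montana vs Eremo_borealis: 7
  Ao_montana vs Glypto_nigra: 4
  Ao_montana vs Ictero_elegans: 3
  Eremo_borealis vs Glypto_nigra: 6
  Eremo_borealis vs Ictero_elegans: 6
  Glypto_nigra vs Ictero_elegans: 3
The largest is 7 mismatches, between Ao_montana and Eremo_borealis; p = 7/14 = 0.500.

0.500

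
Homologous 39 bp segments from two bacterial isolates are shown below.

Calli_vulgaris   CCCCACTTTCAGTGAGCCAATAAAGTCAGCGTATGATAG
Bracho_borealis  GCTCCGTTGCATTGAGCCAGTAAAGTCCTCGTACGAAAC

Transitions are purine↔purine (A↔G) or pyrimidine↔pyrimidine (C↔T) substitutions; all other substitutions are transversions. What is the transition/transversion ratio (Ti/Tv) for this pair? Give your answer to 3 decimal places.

The sequences differ at positions 1 (C/G, transversion), 3 (C/T, transition), 5 (A/C, transversion), 6 (C/G, transversion), 9 (T/G, transversion), 12 (G/T, transversion), 20 (A/G, transition), 28 (A/C, transversion), 29 (G/T, transversion), 34 (T/C, transition), 37 (T/A, transversion), 39 (G/C, transversion).
Of the 12 differences, 3 transitions and 9 transversions, so Ti/Tv = 3/9 = 0.333.

0.333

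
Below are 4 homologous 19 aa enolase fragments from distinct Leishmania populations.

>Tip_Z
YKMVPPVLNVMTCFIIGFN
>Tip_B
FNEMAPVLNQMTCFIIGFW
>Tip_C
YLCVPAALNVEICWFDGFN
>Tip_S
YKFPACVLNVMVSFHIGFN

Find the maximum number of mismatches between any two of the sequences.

Pairwise Hamming distances:
  Tip_Z vs Tip_B: 7
  Tip_Z vs Tip_C: 9
  Tip_Z vs Tip_S: 7
  Tip_B vs Tip_C: 14
  Tip_B vs Tip_S: 10
  Tip_C vs Tip_S: 12
The largest is 14, between Tip_B and Tip_C.

14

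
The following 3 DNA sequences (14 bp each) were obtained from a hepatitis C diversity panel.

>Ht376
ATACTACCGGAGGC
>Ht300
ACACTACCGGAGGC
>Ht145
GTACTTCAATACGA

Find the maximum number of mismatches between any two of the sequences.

Pairwise Hamming distances:
  Ht376 vs Ht300: 1
  Ht376 vs Ht145: 7
  Ht300 vs Ht145: 8
The largest is 8, between Ht300 and Ht145.

8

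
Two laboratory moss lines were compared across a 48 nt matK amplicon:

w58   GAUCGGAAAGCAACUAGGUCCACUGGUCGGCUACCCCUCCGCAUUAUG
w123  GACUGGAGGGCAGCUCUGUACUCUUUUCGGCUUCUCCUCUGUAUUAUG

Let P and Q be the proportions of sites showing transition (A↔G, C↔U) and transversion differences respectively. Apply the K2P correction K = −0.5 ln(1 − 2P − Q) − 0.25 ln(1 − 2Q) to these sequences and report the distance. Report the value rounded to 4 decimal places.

Differing sites — 3:U/C (Ti); 4:C/U (Ti); 8:A/G (Ti); 9:A/G (Ti); 13:A/G (Ti); 16:A/C (Tv); 17:G/U (Tv); 20:C/A (Tv); 22:A/U (Tv); 25:G/U (Tv); 26:G/U (Tv); 33:A/U (Tv); 35:C/U (Ti); 40:C/U (Ti); 42:C/U (Ti).
Of the 15 differences, 8 transitions and 7 transversions over 48 sites: P = 8/48 = 0.166667, Q = 7/48 = 0.145833.
d = −0.5·ln(0.520833) − 0.25·ln(0.708334) = −0.5·(-0.652326) − 0.25·(-0.344840) = 0.4124.

0.4124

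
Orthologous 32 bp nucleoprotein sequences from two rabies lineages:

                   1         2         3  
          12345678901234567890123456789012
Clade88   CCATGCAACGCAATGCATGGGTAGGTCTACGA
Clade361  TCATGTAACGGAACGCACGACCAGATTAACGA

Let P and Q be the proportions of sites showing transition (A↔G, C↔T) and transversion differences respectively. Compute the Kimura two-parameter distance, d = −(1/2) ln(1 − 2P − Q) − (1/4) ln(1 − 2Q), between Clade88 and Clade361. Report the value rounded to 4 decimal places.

0.5023

Mismatches occur at site 1 (C→T, transition), site 6 (C→T, transition), site 11 (C→G, transversion), site 14 (T→C, transition), site 18 (T→C, transition), site 20 (G→A, transition), site 21 (G→C, transversion), site 22 (T→C, transition), site 25 (G→A, transition), site 27 (C→T, transition), site 28 (T→A, transversion).
Of the 11 differences, 8 transitions and 3 transversions over 32 sites: P = 8/32 = 0.250000, Q = 3/32 = 0.093750.
d = −0.5·ln(0.406250) − 0.25·ln(0.812500) = −0.5·(-0.900787) − 0.25·(-0.207639) = 0.5023.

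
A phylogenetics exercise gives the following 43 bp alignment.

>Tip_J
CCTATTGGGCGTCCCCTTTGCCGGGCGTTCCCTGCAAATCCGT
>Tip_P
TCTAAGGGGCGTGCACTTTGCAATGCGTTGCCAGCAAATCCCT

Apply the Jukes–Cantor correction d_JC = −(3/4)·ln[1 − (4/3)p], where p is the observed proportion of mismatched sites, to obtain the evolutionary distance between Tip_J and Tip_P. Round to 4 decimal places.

The sequences differ at positions 1 (C/T), 5 (T/A), 6 (T/G), 13 (C/G), 15 (C/A), 22 (C/A), 23 (G/A), 24 (G/T), 30 (C/G), 33 (T/A), 42 (G/C).
p = 11/43 = 0.255814.
d = −0.75 · ln(1 − (4/3)·0.255814) = −0.75 · ln(0.658915) = −0.75 · (-0.417161) = 0.3129.

0.3129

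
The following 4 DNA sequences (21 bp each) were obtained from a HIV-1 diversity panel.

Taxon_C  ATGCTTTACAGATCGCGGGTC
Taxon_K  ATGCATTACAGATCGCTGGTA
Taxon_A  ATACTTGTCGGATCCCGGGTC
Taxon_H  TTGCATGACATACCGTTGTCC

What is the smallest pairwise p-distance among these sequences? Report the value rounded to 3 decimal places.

0.143

Pairwise Hamming distances:
  Taxon_C vs Taxon_K: 3
  Taxon_C vs Taxon_A: 5
  Taxon_C vs Taxon_H: 9
  Taxon_K vs Taxon_A: 8
  Taxon_K vs Taxon_H: 8
  Taxon_A vs Taxon_H: 12
The smallest is 3 mismatches, between Taxon_C and Taxon_K; p = 3/21 = 0.143.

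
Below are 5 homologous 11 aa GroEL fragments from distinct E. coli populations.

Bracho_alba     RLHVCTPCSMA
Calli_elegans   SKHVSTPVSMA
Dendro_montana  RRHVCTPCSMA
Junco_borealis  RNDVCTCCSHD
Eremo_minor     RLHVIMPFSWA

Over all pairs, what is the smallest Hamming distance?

1

Pairwise Hamming distances:
  Bracho_alba vs Calli_elegans: 4
  Bracho_alba vs Dendro_montana: 1
  Bracho_alba vs Junco_borealis: 5
  Bracho_alba vs Eremo_minor: 4
  Calli_elegans vs Dendro_montana: 4
  Calli_elegans vs Junco_borealis: 8
  Calli_elegans vs Eremo_minor: 6
  Dendro_montana vs Junco_borealis: 5
  Dendro_montana vs Eremo_minor: 5
  Junco_borealis vs Eremo_minor: 8
The smallest is 1, between Bracho_alba and Dendro_montana.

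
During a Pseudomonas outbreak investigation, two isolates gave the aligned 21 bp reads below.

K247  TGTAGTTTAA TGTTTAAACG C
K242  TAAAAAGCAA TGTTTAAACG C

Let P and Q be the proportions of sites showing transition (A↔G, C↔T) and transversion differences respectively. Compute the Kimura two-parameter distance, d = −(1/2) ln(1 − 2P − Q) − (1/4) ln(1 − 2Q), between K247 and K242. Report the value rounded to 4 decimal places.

0.3639

Differing sites — 2:G/A (Ti); 3:T/A (Tv); 5:G/A (Ti); 6:T/A (Tv); 7:T/G (Tv); 8:T/C (Ti).
Of the 6 differences, 3 transitions and 3 transversions over 21 sites: P = 3/21 = 0.142857, Q = 3/21 = 0.142857.
d = −0.5·ln(0.571429) − 0.25·ln(0.714286) = −0.5·(-0.559615) − 0.25·(-0.336472) = 0.3639.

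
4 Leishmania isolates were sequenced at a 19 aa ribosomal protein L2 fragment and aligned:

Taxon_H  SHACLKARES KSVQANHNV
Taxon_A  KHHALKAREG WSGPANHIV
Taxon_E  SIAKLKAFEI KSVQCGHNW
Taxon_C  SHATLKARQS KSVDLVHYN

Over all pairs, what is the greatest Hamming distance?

Pairwise Hamming distances:
  Taxon_H vs Taxon_A: 8
  Taxon_H vs Taxon_E: 7
  Taxon_H vs Taxon_C: 7
  Taxon_A vs Taxon_E: 13
  Taxon_A vs Taxon_C: 12
  Taxon_E vs Taxon_C: 10
The largest is 13, between Taxon_A and Taxon_E.

13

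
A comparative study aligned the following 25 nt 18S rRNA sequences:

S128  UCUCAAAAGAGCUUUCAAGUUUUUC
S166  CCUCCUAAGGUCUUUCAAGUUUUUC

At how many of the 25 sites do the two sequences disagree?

Mismatches occur at site 1 (U/C), site 5 (A/C), site 6 (A/U), site 10 (A/G), site 11 (G/U).
That gives 5 mismatches out of 25 aligned sites, so the Hamming distance is 5.

5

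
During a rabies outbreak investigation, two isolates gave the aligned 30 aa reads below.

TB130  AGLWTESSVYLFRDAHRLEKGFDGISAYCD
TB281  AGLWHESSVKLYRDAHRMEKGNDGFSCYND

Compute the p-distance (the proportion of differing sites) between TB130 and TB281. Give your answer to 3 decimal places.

0.267

Differing sites — 5:T/H; 10:Y/K; 12:F/Y; 18:L/M; 22:F/N; 25:I/F; 27:A/C; 29:C/N.
There are 8 differences over 30 sites, so p = 8/30 = 0.267.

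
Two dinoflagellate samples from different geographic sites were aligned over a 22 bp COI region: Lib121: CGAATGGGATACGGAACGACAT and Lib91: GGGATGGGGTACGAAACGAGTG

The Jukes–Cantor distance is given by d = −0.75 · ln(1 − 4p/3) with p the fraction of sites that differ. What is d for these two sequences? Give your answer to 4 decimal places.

0.4141

Differing sites — 1:C/G; 3:A/G; 9:A/G; 14:G/A; 20:C/G; 21:A/T; 22:T/G.
p = 7/22 = 0.318182.
d = −0.75 · ln(1 − (4/3)·0.318182) = −0.75 · ln(0.575757) = −0.75 · (-0.552070) = 0.4141.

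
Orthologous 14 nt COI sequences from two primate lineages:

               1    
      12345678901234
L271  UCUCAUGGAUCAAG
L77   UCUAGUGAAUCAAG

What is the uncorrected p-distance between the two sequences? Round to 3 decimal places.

Differing sites — 4:C/A; 5:A/G; 8:G/A.
There are 3 differences over 14 sites, so p = 3/14 = 0.214.

0.214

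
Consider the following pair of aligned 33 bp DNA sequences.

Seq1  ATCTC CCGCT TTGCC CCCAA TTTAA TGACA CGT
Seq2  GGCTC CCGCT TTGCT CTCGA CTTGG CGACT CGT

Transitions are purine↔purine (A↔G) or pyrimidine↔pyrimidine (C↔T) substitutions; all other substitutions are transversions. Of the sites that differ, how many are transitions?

Differing sites — 1:A/G (Ti); 2:T/G (Tv); 15:C/T (Ti); 17:C/T (Ti); 19:A/G (Ti); 21:T/C (Ti); 24:A/G (Ti); 25:A/G (Ti); 26:T/C (Ti); 30:A/T (Tv).
Of the 10 differences, 8 transitions and 2 transversions, so the answer is 8.

8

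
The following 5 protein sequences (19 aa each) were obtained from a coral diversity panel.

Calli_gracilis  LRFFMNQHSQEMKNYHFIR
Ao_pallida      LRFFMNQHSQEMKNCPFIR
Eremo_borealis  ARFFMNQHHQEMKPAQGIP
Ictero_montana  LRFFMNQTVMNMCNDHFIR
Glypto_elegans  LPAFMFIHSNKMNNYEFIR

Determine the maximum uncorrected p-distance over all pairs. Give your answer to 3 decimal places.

Pairwise Hamming distances:
  Calli_gracilis vs Ao_pallida: 2
  Calli_gracilis vs Eremo_borealis: 7
  Calli_gracilis vs Ictero_montana: 6
  Calli_gracilis vs Glypto_elegans: 8
  Ao_pallida vs Eremo_borealis: 7
  Ao_pallida vs Ictero_montana: 7
  Ao_pallida vs Glypto_elegans: 9
  Eremo_borealis vs Ictero_montana: 11
  Eremo_borealis vs Glypto_elegans: 14
  Ictero_montana vs Glypto_elegans: 11
The largest is 14 mismatches, between Eremo_borealis and Glypto_elegans; p = 14/19 = 0.737.

0.737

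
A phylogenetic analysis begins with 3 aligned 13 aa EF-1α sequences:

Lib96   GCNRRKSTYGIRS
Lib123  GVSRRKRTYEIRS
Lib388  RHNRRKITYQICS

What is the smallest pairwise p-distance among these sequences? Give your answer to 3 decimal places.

Pairwise Hamming distances:
  Lib96 vs Lib123: 4
  Lib96 vs Lib388: 5
  Lib123 vs Lib388: 6
The smallest is 4 mismatches, between Lib96 and Lib123; p = 4/13 = 0.308.

0.308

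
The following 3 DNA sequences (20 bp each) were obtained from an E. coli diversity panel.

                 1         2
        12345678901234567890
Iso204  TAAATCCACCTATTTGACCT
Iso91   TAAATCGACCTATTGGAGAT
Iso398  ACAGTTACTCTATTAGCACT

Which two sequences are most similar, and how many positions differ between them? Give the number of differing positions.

Pairwise Hamming distances:
  Iso204 vs Iso91: 4
  Iso204 vs Iso398: 10
  Iso91 vs Iso398: 11
The smallest is 4, between Iso204 and Iso91.

4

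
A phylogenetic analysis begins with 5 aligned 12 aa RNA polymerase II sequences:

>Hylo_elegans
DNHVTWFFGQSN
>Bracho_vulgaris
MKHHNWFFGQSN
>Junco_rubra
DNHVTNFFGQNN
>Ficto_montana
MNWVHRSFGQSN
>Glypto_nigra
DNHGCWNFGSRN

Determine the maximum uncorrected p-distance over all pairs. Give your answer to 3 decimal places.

Pairwise Hamming distances:
  Hylo_elegans vs Bracho_vulgaris: 4
  Hylo_elegans vs Junco_rubra: 2
  Hylo_elegans vs Ficto_montana: 5
  Hylo_elegans vs Glypto_nigra: 5
  Bracho_vulgaris vs Junco_rubra: 6
  Bracho_vulgaris vs Ficto_montana: 6
  Bracho_vulgaris vs Glypto_nigra: 7
  Junco_rubra vs Ficto_montana: 6
  Junco_rubra vs Glypto_nigra: 6
  Ficto_montana vs Glypto_nigra: 8
The largest is 8 mismatches, between Ficto_montana and Glypto_nigra; p = 8/12 = 0.667.

0.667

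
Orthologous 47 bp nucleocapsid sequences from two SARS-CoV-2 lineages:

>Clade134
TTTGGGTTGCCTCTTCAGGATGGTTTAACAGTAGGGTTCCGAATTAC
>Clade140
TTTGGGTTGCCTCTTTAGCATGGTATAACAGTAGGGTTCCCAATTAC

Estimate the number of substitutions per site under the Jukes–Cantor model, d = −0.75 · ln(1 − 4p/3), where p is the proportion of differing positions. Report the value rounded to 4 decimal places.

0.0903

Mismatches occur at site 16 (C↔T), site 19 (G↔C), site 25 (T↔A), site 41 (G↔C).
p = 4/47 = 0.085106.
d = −0.75 · ln(1 − (4/3)·0.085106) = −0.75 · ln(0.886525) = −0.75 · (-0.120446) = 0.0903.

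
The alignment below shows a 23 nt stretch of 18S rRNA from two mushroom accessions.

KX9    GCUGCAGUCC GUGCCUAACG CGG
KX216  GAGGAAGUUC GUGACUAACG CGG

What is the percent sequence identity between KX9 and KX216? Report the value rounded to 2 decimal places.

The sequences differ at positions 2 (C/A), 3 (U/G), 5 (C/A), 9 (C/U), 14 (C/A).
18 of the 23 sites match, so the percent identity is 18/23 × 100 = 78.26%.

78.26%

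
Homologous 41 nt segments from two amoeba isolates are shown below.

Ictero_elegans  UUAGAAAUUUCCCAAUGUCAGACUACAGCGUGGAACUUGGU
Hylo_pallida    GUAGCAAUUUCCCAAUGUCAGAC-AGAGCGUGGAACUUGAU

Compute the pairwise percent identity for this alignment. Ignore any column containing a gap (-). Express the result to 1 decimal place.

Excluding the 1 gap column leaves 40 comparable sites.
The sequences differ at positions 1 (U/G), 5 (A/C), 26 (C/G), 40 (G/A).
36 of the 40 comparable sites match, so the percent identity is 36/40 × 100 = 90.0%.

90.0%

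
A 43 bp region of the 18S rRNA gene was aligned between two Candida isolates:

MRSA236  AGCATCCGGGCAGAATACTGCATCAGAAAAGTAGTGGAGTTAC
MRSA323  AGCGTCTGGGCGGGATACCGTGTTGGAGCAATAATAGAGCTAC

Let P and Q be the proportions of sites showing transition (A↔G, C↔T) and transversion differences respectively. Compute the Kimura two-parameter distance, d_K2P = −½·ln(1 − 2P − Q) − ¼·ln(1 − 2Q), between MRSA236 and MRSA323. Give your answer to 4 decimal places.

0.5730

Differing sites — 4:A/G (Ti); 7:C/T (Ti); 12:A/G (Ti); 14:A/G (Ti); 19:T/C (Ti); 21:C/T (Ti); 22:A/G (Ti); 24:C/T (Ti); 25:A/G (Ti); 28:A/G (Ti); 29:A/C (Tv); 31:G/A (Ti); 34:G/A (Ti); 36:G/A (Ti); 40:T/C (Ti).
Of the 15 differences, 14 transitions and 1 transversion over 43 sites: P = 14/43 = 0.325581, Q = 1/43 = 0.023256.
d = −0.5·ln(0.325582) − 0.25·ln(0.953488) = −0.5·(-1.122141) − 0.25·(-0.047628) = 0.5730.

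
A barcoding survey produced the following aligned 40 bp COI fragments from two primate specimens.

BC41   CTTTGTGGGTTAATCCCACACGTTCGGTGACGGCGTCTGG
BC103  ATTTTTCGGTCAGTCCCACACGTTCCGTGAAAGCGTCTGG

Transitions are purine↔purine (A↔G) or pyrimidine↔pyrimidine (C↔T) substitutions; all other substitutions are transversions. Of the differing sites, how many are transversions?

5

Differing sites — 1:C/A (Tv); 5:G/T (Tv); 7:G/C (Tv); 11:T/C (Ti); 13:A/G (Ti); 26:G/C (Tv); 31:C/A (Tv); 32:G/A (Ti).
Of the 8 differences, 3 transitions and 5 transversions, so the answer is 5.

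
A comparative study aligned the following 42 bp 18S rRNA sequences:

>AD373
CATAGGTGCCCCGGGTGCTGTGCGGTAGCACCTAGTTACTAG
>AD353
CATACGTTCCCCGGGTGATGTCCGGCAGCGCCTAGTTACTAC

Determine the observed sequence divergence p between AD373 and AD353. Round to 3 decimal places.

0.167

Differing sites — 5:G/C; 8:G/T; 18:C/A; 22:G/C; 26:T/C; 30:A/G; 42:G/C.
There are 7 differences over 42 sites, so p = 7/42 = 0.167.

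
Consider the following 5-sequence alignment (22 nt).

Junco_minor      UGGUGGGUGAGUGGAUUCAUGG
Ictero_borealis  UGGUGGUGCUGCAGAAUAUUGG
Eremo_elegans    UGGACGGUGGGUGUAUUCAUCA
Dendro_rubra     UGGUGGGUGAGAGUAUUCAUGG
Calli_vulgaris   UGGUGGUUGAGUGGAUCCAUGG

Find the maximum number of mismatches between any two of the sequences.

14

Pairwise Hamming distances:
  Junco_minor vs Ictero_borealis: 9
  Junco_minor vs Eremo_elegans: 6
  Junco_minor vs Dendro_rubra: 2
  Junco_minor vs Calli_vulgaris: 2
  Ictero_borealis vs Eremo_elegans: 14
  Ictero_borealis vs Dendro_rubra: 10
  Ictero_borealis vs Calli_vulgaris: 9
  Eremo_elegans vs Dendro_rubra: 6
  Eremo_elegans vs Calli_vulgaris: 8
  Dendro_rubra vs Calli_vulgaris: 4
The largest is 14, between Ictero_borealis and Eremo_elegans.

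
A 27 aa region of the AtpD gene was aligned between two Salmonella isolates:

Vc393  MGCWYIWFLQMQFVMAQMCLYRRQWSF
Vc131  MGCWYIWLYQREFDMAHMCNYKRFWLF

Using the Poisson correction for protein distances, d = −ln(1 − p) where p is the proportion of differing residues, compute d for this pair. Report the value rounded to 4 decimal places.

The sequences differ at positions 8 (F/L), 9 (L/Y), 11 (M/R), 12 (Q/E), 14 (V/D), 17 (Q/H), 20 (L/N), 22 (R/K), 24 (Q/F), 26 (S/L).
p = 10/27 = 0.370370.
d = −ln(1 − 0.370370) = −ln(0.629630) = 0.4626.

0.4626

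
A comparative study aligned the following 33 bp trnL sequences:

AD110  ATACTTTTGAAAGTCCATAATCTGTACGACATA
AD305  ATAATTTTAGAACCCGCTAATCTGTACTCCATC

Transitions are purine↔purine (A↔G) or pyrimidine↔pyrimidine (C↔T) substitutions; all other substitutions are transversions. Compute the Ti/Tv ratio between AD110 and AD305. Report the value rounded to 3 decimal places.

Mismatches occur at site 4 (C→A, transversion), site 9 (G→A, transition), site 10 (A→G, transition), site 13 (G→C, transversion), site 14 (T→C, transition), site 16 (C→G, transversion), site 17 (A→C, transversion), site 28 (G→T, transversion), site 29 (A→C, transversion), site 33 (A→C, transversion).
Of the 10 differences, 3 transitions and 7 transversions, so Ti/Tv = 3/7 = 0.429.

0.429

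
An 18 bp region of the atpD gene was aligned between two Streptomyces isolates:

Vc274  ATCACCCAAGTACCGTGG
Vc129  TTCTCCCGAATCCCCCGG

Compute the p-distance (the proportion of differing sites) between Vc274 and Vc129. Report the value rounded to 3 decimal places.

0.389

Differing sites — 1:A/T; 4:A/T; 8:A/G; 10:G/A; 12:A/C; 15:G/C; 16:T/C.
There are 7 differences over 18 sites, so p = 7/18 = 0.389.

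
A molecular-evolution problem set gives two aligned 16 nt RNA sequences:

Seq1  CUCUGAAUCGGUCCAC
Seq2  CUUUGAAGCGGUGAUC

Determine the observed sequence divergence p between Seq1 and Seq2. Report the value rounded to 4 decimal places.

0.3125

Differing sites — 3:C/U; 8:U/G; 13:C/G; 14:C/A; 15:A/U.
There are 5 differences over 16 sites, so p = 5/16 = 0.3125.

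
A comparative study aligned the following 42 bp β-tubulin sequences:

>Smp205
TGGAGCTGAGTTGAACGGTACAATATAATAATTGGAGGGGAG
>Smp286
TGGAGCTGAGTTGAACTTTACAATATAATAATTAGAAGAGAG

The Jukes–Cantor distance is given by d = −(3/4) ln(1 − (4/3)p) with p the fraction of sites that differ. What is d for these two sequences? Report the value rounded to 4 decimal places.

The sequences differ at positions 17 (G/T), 18 (G/T), 34 (G/A), 37 (G/A), 39 (G/A).
p = 5/42 = 0.119048.
d = −0.75 · ln(1 − (4/3)·0.119048) = −0.75 · ln(0.841269) = −0.75 · (-0.172844) = 0.1296.

0.1296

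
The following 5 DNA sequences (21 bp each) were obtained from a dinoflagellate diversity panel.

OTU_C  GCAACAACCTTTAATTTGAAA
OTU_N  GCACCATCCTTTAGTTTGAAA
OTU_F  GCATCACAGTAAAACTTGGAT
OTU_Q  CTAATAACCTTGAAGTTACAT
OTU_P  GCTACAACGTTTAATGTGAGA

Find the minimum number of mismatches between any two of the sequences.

Pairwise Hamming distances:
  OTU_C vs OTU_N: 3
  OTU_C vs OTU_F: 9
  OTU_C vs OTU_Q: 8
  OTU_C vs OTU_P: 4
  OTU_N vs OTU_F: 10
  OTU_N vs OTU_Q: 11
  OTU_N vs OTU_P: 7
  OTU_F vs OTU_Q: 12
  OTU_F vs OTU_P: 11
  OTU_Q vs OTU_P: 12
The smallest is 3, between OTU_C and OTU_N.

3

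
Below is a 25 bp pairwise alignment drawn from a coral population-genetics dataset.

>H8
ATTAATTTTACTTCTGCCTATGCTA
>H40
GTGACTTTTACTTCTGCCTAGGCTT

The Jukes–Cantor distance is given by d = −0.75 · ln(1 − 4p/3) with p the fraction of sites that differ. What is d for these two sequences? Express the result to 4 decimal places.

The sequences differ at positions 1 (A/G), 3 (T/G), 5 (A/C), 21 (T/G), 25 (A/T).
p = 5/25 = 0.200000.
d = −0.75 · ln(1 − (4/3)·0.200000) = −0.75 · ln(0.733333) = −0.75 · (-0.310155) = 0.2326.

0.2326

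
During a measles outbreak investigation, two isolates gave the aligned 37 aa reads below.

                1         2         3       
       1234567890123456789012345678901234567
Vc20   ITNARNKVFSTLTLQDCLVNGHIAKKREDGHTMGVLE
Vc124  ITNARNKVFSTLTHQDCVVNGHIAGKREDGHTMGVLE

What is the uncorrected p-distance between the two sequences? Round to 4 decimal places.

The sequences differ at positions 14 (L/H), 18 (L/V), 25 (K/G).
There are 3 differences over 37 sites, so p = 3/37 = 0.0811.

0.0811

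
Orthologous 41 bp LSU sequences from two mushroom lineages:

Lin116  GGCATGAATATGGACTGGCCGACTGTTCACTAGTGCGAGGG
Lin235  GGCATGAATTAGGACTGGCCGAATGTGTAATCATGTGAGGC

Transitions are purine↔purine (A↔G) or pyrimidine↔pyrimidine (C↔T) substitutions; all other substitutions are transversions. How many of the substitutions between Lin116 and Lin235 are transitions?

Mismatches occur at site 10 (A↔T, transversion), site 11 (T↔A, transversion), site 23 (C↔A, transversion), site 27 (T↔G, transversion), site 28 (C↔T, transition), site 30 (C↔A, transversion), site 32 (A↔C, transversion), site 33 (G↔A, transition), site 36 (C↔T, transition), site 41 (G↔C, transversion).
Of the 10 differences, 3 transitions and 7 transversions, so the answer is 3.

3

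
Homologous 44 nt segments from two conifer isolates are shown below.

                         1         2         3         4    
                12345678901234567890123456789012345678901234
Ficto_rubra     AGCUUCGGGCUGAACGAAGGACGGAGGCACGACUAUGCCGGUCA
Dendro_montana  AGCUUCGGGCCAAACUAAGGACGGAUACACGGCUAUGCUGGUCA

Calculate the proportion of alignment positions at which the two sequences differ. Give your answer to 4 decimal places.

The sequences differ at positions 11 (U/C), 12 (G/A), 16 (G/U), 26 (G/U), 27 (G/A), 32 (A/G), 39 (C/U).
There are 7 differences over 44 sites, so p = 7/44 = 0.1591.

0.1591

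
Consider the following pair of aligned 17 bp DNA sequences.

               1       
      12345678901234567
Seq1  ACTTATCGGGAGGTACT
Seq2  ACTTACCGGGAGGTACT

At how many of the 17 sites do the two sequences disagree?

1

The sequences differ at position 6 (T/C).
That gives 1 mismatch out of 17 aligned sites, so the Hamming distance is 1.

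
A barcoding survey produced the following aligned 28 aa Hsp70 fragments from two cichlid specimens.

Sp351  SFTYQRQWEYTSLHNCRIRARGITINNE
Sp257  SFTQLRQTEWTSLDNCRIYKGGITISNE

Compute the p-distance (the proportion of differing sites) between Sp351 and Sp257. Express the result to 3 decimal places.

Mismatches occur at site 4 (Y/Q), site 5 (Q/L), site 8 (W/T), site 10 (Y/W), site 14 (H/D), site 19 (R/Y), site 20 (A/K), site 21 (R/G), site 26 (N/S).
There are 9 differences over 28 sites, so p = 9/28 = 0.321.

0.321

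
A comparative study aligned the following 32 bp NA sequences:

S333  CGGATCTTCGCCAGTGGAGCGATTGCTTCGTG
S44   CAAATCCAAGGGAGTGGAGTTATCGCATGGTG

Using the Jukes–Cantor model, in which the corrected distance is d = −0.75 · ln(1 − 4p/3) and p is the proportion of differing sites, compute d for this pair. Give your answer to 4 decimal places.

0.5199

The sequences differ at positions 2 (G/A), 3 (G/A), 7 (T/C), 8 (T/A), 9 (C/A), 11 (C/G), 12 (C/G), 20 (C/T), 21 (G/T), 24 (T/C), 27 (T/A), 29 (C/G).
p = 12/32 = 0.375000.
d = −0.75 · ln(1 − (4/3)·0.375000) = −0.75 · ln(0.500000) = −0.75 · (-0.693147) = 0.5199.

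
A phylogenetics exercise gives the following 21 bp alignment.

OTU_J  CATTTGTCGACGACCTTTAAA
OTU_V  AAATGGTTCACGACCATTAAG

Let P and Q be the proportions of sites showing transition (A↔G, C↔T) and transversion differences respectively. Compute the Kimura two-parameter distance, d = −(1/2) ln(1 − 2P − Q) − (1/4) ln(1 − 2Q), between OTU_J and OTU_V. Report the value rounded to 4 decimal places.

0.4415

Differing sites — 1:C/A (Tv); 3:T/A (Tv); 5:T/G (Tv); 8:C/T (Ti); 9:G/C (Tv); 16:T/A (Tv); 21:A/G (Ti).
Of the 7 differences, 2 transitions and 5 transversions over 21 sites: P = 2/21 = 0.095238, Q = 5/21 = 0.238095.
d = −0.5·ln(0.571429) − 0.25·ln(0.523810) = −0.5·(-0.559615) − 0.25·(-0.646626) = 0.4415.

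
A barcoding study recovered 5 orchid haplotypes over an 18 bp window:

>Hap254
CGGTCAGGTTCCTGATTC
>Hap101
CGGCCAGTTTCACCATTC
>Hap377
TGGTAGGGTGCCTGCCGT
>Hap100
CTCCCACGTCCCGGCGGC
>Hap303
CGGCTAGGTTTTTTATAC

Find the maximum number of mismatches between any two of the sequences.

13

Pairwise Hamming distances:
  Hap254 vs Hap101: 5
  Hap254 vs Hap377: 8
  Hap254 vs Hap100: 9
  Hap254 vs Hap303: 6
  Hap101 vs Hap377: 13
  Hap101 vs Hap100: 11
  Hap101 vs Hap303: 7
  Hap377 vs Hap100: 11
  Hap377 vs Hap303: 12
  Hap100 vs Hap303: 12
The largest is 13, between Hap101 and Hap377.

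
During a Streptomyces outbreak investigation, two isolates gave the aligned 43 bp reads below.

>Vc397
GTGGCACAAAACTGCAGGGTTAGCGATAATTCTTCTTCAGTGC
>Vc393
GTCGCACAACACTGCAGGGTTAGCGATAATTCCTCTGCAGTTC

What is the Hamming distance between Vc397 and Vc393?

5

Differing sites — 3:G/C; 10:A/C; 33:T/C; 37:T/G; 42:G/T.
That gives 5 mismatches out of 43 aligned sites, so the Hamming distance is 5.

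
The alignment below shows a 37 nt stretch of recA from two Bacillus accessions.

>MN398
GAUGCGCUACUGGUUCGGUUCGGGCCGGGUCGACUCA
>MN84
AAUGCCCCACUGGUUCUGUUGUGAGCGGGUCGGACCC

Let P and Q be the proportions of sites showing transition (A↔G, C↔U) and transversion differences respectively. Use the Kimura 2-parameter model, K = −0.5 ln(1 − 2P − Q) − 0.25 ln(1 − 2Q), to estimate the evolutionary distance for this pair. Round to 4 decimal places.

Differing sites — 1:G/A (Ti); 6:G/C (Tv); 8:U/C (Ti); 17:G/U (Tv); 21:C/G (Tv); 22:G/U (Tv); 24:G/A (Ti); 25:C/G (Tv); 33:A/G (Ti); 34:C/A (Tv); 35:U/C (Ti); 37:A/C (Tv).
Of the 12 differences, 5 transitions and 7 transversions over 37 sites: P = 5/37 = 0.135135, Q = 7/37 = 0.189189.
d = −0.5·ln(0.540541) − 0.25·ln(0.621622) = −0.5·(-0.615185) − 0.25·(-0.475423) = 0.4264.

0.4264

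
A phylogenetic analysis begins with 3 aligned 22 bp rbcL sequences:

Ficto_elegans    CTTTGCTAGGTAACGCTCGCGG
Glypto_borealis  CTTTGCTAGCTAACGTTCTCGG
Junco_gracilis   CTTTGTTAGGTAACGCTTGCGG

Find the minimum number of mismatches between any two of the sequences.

2

Pairwise Hamming distances:
  Ficto_elegans vs Glypto_borealis: 3
  Ficto_elegans vs Junco_gracilis: 2
  Glypto_borealis vs Junco_gracilis: 5
The smallest is 2, between Ficto_elegans and Junco_gracilis.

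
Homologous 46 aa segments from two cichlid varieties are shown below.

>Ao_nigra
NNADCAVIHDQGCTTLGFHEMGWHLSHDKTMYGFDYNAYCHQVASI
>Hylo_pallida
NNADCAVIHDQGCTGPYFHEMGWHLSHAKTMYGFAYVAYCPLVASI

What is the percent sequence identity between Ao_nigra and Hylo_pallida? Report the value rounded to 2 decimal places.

Mismatches occur at site 15 (T→G), site 16 (L→P), site 17 (G→Y), site 28 (D→A), site 35 (D→A), site 37 (N→V), site 41 (H→P), site 42 (Q→L).
38 of the 46 sites match, so the percent identity is 38/46 × 100 = 82.61%.

82.61%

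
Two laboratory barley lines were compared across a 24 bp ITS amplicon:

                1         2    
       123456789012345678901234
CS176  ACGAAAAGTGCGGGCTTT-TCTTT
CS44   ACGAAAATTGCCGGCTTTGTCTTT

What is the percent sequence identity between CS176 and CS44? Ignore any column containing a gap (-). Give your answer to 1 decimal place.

Excluding the 1 gap column leaves 23 comparable sites.
Mismatches occur at site 8 (G→T), site 12 (G→C).
21 of the 23 comparable sites match, so the percent identity is 21/23 × 100 = 91.3%.

91.3%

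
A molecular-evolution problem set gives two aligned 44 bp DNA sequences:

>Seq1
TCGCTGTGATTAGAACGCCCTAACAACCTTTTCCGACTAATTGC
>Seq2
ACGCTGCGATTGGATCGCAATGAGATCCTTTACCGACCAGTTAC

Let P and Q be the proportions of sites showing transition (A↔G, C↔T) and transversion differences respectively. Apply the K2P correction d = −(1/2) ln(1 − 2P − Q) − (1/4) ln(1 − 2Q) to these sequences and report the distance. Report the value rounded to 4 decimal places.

The sequences differ at positions 1 (T/A, transversion), 7 (T/C, transition), 12 (A/G, transition), 15 (A/T, transversion), 19 (C/A, transversion), 20 (C/A, transversion), 22 (A/G, transition), 24 (C/G, transversion), 26 (A/T, transversion), 32 (T/A, transversion), 38 (T/C, transition), 40 (A/G, transition), 43 (G/A, transition).
Of the 13 differences, 6 transitions and 7 transversions over 44 sites: P = 6/44 = 0.136364, Q = 7/44 = 0.159091.
d = −0.5·ln(0.568181) − 0.25·ln(0.681818) = −0.5·(-0.565315) − 0.25·(-0.382993) = 0.3784.

0.3784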